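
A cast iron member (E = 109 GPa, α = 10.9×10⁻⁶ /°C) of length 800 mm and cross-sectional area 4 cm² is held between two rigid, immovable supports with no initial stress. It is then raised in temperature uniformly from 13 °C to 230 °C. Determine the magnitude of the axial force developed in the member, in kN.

Full restraint means ε = 0, so the stress is σ = EαΔT = 109×10³ × 10.9×10⁻⁶ × 217 = 257.8 MPa.
Then P = σA = 257.8 × 400 mm² = 103.1 kN, compressive.

P ≈ 103 kN (compressive)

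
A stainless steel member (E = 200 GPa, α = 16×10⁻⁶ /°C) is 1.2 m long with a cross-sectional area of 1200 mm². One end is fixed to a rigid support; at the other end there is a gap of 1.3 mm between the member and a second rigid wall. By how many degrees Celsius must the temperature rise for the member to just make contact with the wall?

The gap closes when αΔT L = 1.3 mm, since the member is still unstressed at that instant.
ΔT = 1.3 / (16×10⁻⁶ × 1200) = 67.71 °C.

ΔT ≈ 67.7 °C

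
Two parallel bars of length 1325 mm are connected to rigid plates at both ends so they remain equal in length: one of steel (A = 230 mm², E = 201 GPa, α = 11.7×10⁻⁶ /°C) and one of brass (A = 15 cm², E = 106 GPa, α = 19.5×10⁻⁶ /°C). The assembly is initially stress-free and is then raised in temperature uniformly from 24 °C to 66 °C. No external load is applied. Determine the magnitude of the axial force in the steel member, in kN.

P ≈ 11.7 kN (tensile in the steel)

Both members must finish at the same length. With the larger α, the brass tends to over-expand; the plates restrain it, putting the brass in compression and the steel in tension. With no external load the two internal forces are equal and opposite, magnitude P.
Compatibility of the two members (thermal + elastic change equal): (α₁ − α₂)ΔT = P·[1/(A₁E₁) + 1/(A₂E₂)].
|α₁ − α₂|·ΔT = 7.8×10⁻⁶ × 42 = 0.0003276.
1/(A₁E₁) + 1/(A₂E₂) = 1/(230×201×10³) + 1/(1500×106×10³) = 2.792×10⁻⁸ N⁻¹.
P = 0.0003276 / 2.792×10⁻⁸ = 11730 N = 11.73 kN.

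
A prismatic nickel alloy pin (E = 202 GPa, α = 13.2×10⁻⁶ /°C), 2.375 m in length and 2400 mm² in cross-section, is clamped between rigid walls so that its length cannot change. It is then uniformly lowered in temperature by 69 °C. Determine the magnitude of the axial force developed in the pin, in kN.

The ends cannot move, so σ = EαΔT = 202×10³ × 13.2×10⁻⁶ × 69 = 184 MPa.
Then P = σA = 184 × 2400 mm² = 441.6 kN, tensile.

P ≈ 442 kN (tensile)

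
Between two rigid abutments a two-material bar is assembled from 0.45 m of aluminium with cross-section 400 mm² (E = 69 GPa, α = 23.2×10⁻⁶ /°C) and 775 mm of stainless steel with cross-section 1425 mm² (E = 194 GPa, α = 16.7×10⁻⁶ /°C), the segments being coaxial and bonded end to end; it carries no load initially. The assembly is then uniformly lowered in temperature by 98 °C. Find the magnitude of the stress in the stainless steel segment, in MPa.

With the walls removed the bar would change length by δ_free = Σ αᵢΔT Lᵢ = 23.2×10⁻⁶×98×450 + 16.7×10⁻⁶×98×775 = 2.291 mm.
The rigid supports impose zero overall length change; the single axial force P common to all segments must satisfy P Σ Lᵢ/(AᵢEᵢ) = δ_free.
Σ Lᵢ/(AᵢEᵢ) = 450/(400×69×10³) + 775/(1425×194×10³) = 1.911×10⁻⁵ mm/N.
So P = 2.291 / 1.911×10⁻⁵ = 119.9 kN, tensile.
σ_{stainless steel} = P / A = 119900 / 1425 = 84.16 MPa.

σ ≈ 84.2 MPa (tensile)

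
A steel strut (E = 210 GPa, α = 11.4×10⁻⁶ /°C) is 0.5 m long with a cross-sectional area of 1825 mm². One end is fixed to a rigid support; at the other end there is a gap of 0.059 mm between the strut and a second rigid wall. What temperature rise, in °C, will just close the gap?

Contact occurs when the free expansion equals the gap: αΔT L = 0.059 mm.
ΔT = 0.059 / (11.4×10⁻⁶ × 500) = 10.35 °C.

ΔT ≈ 10.4 °C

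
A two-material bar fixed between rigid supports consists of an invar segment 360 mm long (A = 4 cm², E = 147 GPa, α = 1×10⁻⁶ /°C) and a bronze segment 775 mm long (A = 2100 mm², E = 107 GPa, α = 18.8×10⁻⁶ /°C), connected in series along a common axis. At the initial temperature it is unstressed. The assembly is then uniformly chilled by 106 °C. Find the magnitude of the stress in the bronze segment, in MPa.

σ ≈ 78.7 MPa (tensile)

Free thermal contraction of the whole bar: Σ αᵢΔT Lᵢ = 1×10⁻⁶×106×360 + 18.8×10⁻⁶×106×775 = 1.583 mm.
The walls prevent any net length change, so an axial force P (same in every segment) develops. Compatibility: P · Σ Lᵢ/(AᵢEᵢ) = δ_free.
The series flexibility is Σ Lᵢ/(AᵢEᵢ) = 360/(400×147×10³) + 775/(2100×107×10³) = 9.571×10⁻⁶ mm/N.
Hence P = δ_free / Σ(L/AE) = 1.583/9.571×10⁻⁶ = 165.3 kN (tensile).
σ_{bronze} = P / A = 165300 / 2100 = 78.73 MPa.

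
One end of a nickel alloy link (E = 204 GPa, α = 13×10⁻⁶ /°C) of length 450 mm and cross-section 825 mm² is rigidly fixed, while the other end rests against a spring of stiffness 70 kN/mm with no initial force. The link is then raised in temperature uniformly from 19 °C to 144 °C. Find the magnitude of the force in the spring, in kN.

P ≈ 43.1 kN

The unrestrained thermal change is αΔT L = 13×10⁻⁶ × 125 × 450 = 0.7312 mm.
With a force P in the spring, the elastic change of the link is PL/(AE) and that of the spring is P/k; compatibility requires their sum to equal δ_free.
So P = δ_free / [L/(AE) + 1/k] = 0.7312 / [ 450/(825×204×10³) + 1/(70×10³) ].
P = 0.7312 / 1.696×10⁻⁵ = 43120 N.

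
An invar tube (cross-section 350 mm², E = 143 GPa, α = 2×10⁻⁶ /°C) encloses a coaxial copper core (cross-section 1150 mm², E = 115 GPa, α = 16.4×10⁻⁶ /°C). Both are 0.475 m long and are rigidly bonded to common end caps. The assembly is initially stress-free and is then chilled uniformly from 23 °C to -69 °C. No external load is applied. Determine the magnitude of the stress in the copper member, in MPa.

Equilibrium of a rigid end plate with no external load gives equal and opposite internal forces ±P in the two members. Since α_{copper} > α_{invar}, cooling drives the copper into tension and the invar into compression.
Setting the final lengths equal and cancelling L: (α₁ − α₂)ΔT = P/(A₁E₁) + P/(A₂E₂).
|α₁ − α₂|·ΔT = 14.4×10⁻⁶ × 92 = 0.001325.
1/(A₁E₁) + 1/(A₂E₂) = 1/(350×143×10³) + 1/(1150×115×10³) = 2.754×10⁻⁸ N⁻¹.
So P = 0.001325 / 2.754×10⁻⁸ = 48.1 kN.
σ_{copper} = P/A₂ = 48100/1150 = 41.83 MPa, tensile.

σ ≈ 41.8 MPa (tensile)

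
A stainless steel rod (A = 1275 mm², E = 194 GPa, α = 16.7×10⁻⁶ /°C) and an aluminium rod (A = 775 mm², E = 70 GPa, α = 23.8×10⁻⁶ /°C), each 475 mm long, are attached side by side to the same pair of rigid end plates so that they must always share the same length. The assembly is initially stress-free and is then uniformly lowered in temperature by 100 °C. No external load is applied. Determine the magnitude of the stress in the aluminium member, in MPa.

σ ≈ 40.8 MPa (tensile)

Both members must finish at the same length. With the larger α, the aluminium tends to over-contract; the plates restrain it, putting the aluminium in tension and the stainless steel in compression. With no external load the two internal forces are equal and opposite, magnitude P.
Equating the net (thermal + elastic) strains gives |α₁ − α₂|·ΔT = P·[1/(A₁E₁) + 1/(A₂E₂)].
|α₁ − α₂|·ΔT = 7.1×10⁻⁶ × 100 = 0.00071.
1/(A₁E₁) + 1/(A₂E₂) = 1/(1275×194×10³) + 1/(775×70×10³) = 2.248×10⁻⁸ N⁻¹.
So P = 0.00071 / 2.248×10⁻⁸ = 31.59 kN.
σ_{aluminium} = P/A₂ = 31590/775 = 40.76 MPa, tensile.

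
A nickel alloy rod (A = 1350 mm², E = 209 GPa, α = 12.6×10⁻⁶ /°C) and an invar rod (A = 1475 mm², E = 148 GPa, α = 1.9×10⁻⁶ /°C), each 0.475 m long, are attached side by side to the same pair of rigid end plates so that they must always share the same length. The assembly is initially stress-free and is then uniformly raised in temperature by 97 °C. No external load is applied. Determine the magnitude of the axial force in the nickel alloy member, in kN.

Equilibrium of a rigid end plate with no external load gives equal and opposite internal forces ±P in the two members. Since α_{nickel alloy} > α_{invar}, heating drives the nickel alloy into compression and the invar into tension.
Compatibility of the two members (thermal + elastic change equal): (α₁ − α₂)ΔT = P·[1/(A₁E₁) + 1/(A₂E₂)].
|α₁ − α₂|·ΔT = 10.7×10⁻⁶ × 97 = 0.001038.
1/(A₁E₁) + 1/(A₂E₂) = 1/(1350×209×10³) + 1/(1475×148×10³) = 8.125×10⁻⁹ N⁻¹.
P = 0.001038 / 8.125×10⁻⁹ = 127700 N = 127.7 kN.

P ≈ 128 kN (compressive in the nickel alloy)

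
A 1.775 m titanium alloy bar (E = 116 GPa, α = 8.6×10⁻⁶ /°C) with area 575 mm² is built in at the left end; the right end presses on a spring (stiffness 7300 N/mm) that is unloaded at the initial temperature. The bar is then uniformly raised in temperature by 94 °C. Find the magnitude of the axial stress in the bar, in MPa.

Free thermal expansion: δ_free = αΔT L = 8.6×10⁻⁶ × 94 × 1775 = 1.435 mm.
Let P be the compressive force at the spring. The bar shortens elastically by PL/(AE) and the spring compresses by P/k; together these equal δ_free.
P [ L/(AE) + 1/k ] = δ_free → P [ 1775/(575×116×10³) + 1/(7300) ] = 1.435.
P = 1.435 / 0.0001636 = 8771 N.
σ = P/A = 8771/575 = 15.25 MPa.

σ ≈ 15.3 MPa (compressive)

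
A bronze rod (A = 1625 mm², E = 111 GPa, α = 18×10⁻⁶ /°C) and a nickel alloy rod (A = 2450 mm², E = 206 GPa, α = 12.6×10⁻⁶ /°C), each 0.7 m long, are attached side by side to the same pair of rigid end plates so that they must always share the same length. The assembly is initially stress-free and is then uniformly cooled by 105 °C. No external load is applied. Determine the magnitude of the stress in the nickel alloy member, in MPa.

σ ≈ 30.8 MPa (compressive)

Both members must finish at the same length. With the larger α, the bronze tends to over-contract; the plates restrain it, putting the bronze in tension and the nickel alloy in compression. With no external load the two internal forces are equal and opposite, magnitude P.
Compatibility of the two members (thermal + elastic change equal): (α₁ − α₂)ΔT = P·[1/(A₁E₁) + 1/(A₂E₂)].
|α₁ − α₂|·ΔT = 5.4×10⁻⁶ × 105 = 0.000567.
1/(A₁E₁) + 1/(A₂E₂) = 1/(1625×111×10³) + 1/(2450×206×10³) = 7.525×10⁻⁹ N⁻¹.
P = 0.000567 / 7.525×10⁻⁹ = 75350 N = 75.35 kN.
σ_{nickel alloy} = P/A₂ = 75350/2450 = 30.75 MPa, compressive.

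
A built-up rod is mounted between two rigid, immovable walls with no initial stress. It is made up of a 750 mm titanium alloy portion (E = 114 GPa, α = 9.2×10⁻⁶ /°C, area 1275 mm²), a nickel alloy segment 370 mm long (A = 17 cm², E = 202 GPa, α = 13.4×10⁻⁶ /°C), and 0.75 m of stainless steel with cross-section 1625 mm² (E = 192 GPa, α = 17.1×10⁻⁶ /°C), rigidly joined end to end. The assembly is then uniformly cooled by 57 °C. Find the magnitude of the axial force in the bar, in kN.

If the supports were absent, the total length change would be Σ αᵢΔT Lᵢ = 9.2×10⁻⁶×57×750 + 13.4×10⁻⁶×57×370 + 17.1×10⁻⁶×57×750 = 1.407 mm.
The rigid supports impose zero overall length change; the single axial force P common to all segments must satisfy P Σ Lᵢ/(AᵢEᵢ) = δ_free.
The series flexibility is Σ Lᵢ/(AᵢEᵢ) = 750/(1275×114×10³) + 370/(1700×202×10³) + 750/(1625×192×10³) = 8.641×10⁻⁶ mm/N.
So P = 1.407 / 8.641×10⁻⁶ = 162.8 kN, tensile.

P ≈ 163 kN (tensile)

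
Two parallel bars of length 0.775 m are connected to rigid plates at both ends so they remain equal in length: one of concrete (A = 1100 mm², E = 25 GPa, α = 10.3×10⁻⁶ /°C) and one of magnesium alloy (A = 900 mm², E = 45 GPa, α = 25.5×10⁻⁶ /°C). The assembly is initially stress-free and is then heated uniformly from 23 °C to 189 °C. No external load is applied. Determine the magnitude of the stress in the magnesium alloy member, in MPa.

Equilibrium of a rigid end plate with no external load gives equal and opposite internal forces ±P in the two members. Since α_{magnesium alloy} > α_{concrete}, heating drives the magnesium alloy into compression and the concrete into tension.
Compatibility of the two members (thermal + elastic change equal): (α₁ − α₂)ΔT = P·[1/(A₁E₁) + 1/(A₂E₂)].
|α₁ − α₂|·ΔT = 15.2×10⁻⁶ × 166 = 0.002523.
1/(A₁E₁) + 1/(A₂E₂) = 1/(1100×25×10³) + 1/(900×45×10³) = 6.105×10⁻⁸ N⁻¹.
So P = 0.002523 / 6.105×10⁻⁸ = 41.33 kN.
σ_{magnesium alloy} = P/A₂ = 41330/900 = 45.92 MPa, compressive.

σ ≈ 45.9 MPa (compressive)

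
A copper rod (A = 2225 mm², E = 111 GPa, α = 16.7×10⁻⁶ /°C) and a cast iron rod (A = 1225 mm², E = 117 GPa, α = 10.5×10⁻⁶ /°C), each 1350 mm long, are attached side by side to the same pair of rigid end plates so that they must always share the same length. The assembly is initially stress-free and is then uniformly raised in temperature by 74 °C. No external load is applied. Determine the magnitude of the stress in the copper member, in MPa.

Both members must finish at the same length. With the larger α, the copper tends to over-expand; the plates restrain it, putting the copper in compression and the cast iron in tension. With no external load the two internal forces are equal and opposite, magnitude P.
Equating the net (thermal + elastic) strains gives |α₁ − α₂|·ΔT = P·[1/(A₁E₁) + 1/(A₂E₂)].
|α₁ − α₂|·ΔT = 6.2×10⁻⁶ × 74 = 0.0004588.
1/(A₁E₁) + 1/(A₂E₂) = 1/(2225×111×10³) + 1/(1225×117×10³) = 1.103×10⁻⁸ N⁻¹.
P = 0.0004588 / 1.103×10⁻⁸ = 41610 N = 41.61 kN.
σ_{copper} = P/A₁ = 41610/2225 = 18.7 MPa, compressive.

σ ≈ 18.7 MPa (compressive)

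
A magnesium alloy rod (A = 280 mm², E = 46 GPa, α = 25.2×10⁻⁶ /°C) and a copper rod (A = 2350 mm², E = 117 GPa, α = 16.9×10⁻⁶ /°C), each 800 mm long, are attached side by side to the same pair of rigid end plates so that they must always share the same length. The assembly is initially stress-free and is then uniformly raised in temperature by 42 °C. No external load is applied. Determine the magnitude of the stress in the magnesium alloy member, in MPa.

Both members must finish at the same length. With the larger α, the magnesium alloy tends to over-expand; the plates restrain it, putting the magnesium alloy in compression and the copper in tension. With no external load the two internal forces are equal and opposite, magnitude P.
Equating the net (thermal + elastic) strains gives |α₁ − α₂|·ΔT = P·[1/(A₁E₁) + 1/(A₂E₂)].
|α₁ − α₂|·ΔT = 8.3×10⁻⁶ × 42 = 0.0003486.
1/(A₁E₁) + 1/(A₂E₂) = 1/(280×46×10³) + 1/(2350×117×10³) = 8.128×10⁻⁸ N⁻¹.
P = 0.0003486 / 8.128×10⁻⁸ = 4289 N = 4.289 kN.
σ_{magnesium alloy} = P/A₁ = 4289/280 = 15.32 MPa, compressive.

σ ≈ 15.3 MPa (compressive)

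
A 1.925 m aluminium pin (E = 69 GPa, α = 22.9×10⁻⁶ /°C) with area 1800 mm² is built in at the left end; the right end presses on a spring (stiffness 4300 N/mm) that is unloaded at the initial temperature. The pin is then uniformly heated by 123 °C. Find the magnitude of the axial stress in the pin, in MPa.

The unrestrained thermal change is αΔT L = 22.9×10⁻⁶ × 123 × 1925 = 5.422 mm.
Let P be the compressive force at the spring. The pin shortens elastically by PL/(AE) and the spring compresses by P/k; together these equal δ_free.
So P = δ_free / [L/(AE) + 1/k] = 5.422 / [ 1925/(1800×69×10³) + 1/(4300) ].
P = 5.422 / 0.0002481 = 21860 N.
σ = P/A = 21860/1800 = 12.14 MPa.

σ ≈ 12.1 MPa (compressive)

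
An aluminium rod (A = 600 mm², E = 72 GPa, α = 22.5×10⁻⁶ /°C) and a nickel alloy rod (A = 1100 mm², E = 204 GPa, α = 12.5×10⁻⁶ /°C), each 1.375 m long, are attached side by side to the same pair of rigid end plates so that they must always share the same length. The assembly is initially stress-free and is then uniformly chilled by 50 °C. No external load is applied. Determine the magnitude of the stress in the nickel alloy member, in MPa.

Equilibrium of a rigid end plate with no external load gives equal and opposite internal forces ±P in the two members. Since α_{aluminium} > α_{nickel alloy}, cooling drives the aluminium into tension and the nickel alloy into compression.
Setting the final lengths equal and cancelling L: (α₁ − α₂)ΔT = P/(A₁E₁) + P/(A₂E₂).
|α₁ − α₂|·ΔT = 10×10⁻⁶ × 50 = 0.0005.
1/(A₁E₁) + 1/(A₂E₂) = 1/(600×72×10³) + 1/(1100×204×10³) = 2.76×10⁻⁸ N⁻¹.
P = 0.0005 / 2.76×10⁻⁸ = 18110 N = 18.11 kN.
σ_{nickel alloy} = P/A₂ = 18110/1100 = 16.47 MPa, compressive.

σ ≈ 16.5 MPa (compressive)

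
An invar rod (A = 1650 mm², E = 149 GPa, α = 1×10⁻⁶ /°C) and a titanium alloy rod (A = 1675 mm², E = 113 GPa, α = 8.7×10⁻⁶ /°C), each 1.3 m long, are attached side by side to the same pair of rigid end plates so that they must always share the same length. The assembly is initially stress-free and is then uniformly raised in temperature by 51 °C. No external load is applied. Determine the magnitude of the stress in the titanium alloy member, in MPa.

σ ≈ 25.1 MPa (compressive)

The titanium alloy has the larger α, so on heating it would change length more than the invar if both were free. The rigid plates force a common final length, so the titanium alloy is put into compression and the invar into tension, with equal and opposite forces P (no external load).
Equating the net (thermal + elastic) strains gives |α₁ − α₂|·ΔT = P·[1/(A₁E₁) + 1/(A₂E₂)].
|α₁ − α₂|·ΔT = 7.7×10⁻⁶ × 51 = 0.0003927.
1/(A₁E₁) + 1/(A₂E₂) = 1/(1650×149×10³) + 1/(1675×113×10³) = 9.351×10⁻⁹ N⁻¹.
P = 0.0003927 / 9.351×10⁻⁹ = 42000 N = 42 kN.
σ_{titanium alloy} = P/A₂ = 42000/1675 = 25.07 MPa, compressive.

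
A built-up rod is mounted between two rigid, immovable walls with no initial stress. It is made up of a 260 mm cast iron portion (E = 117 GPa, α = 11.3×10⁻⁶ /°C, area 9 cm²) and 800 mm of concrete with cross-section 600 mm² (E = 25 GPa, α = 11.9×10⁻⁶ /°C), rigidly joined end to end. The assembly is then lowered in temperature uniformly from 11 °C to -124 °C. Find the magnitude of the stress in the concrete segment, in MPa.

With the walls removed the bar would change length by δ_free = Σ αᵢΔT Lᵢ = 11.3×10⁻⁶×135×260 + 11.9×10⁻⁶×135×800 = 1.682 mm.
Since the ends are fixed, an axial force P builds up, equal in every segment, with P · Σ Lᵢ/(AᵢEᵢ) = δ_free.
Σ Lᵢ/(AᵢEᵢ) = 260/(900×117×10³) + 800/(600×25×10³) = 5.58×10⁻⁵ mm/N.
P = 1.682 / 5.58×10⁻⁵ = 30140 N = 30.14 kN, tensile.
σ_{concrete} = P / A = 30140 / 600 = 50.23 MPa.

σ ≈ 50.2 MPa (tensile)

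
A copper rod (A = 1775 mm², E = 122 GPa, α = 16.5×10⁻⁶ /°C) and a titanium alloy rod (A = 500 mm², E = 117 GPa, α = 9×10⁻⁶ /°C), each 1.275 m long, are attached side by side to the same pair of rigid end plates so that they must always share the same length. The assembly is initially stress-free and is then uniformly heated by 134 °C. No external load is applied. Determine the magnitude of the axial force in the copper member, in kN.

P ≈ 46.3 kN (compressive in the copper)

Equilibrium of a rigid end plate with no external load gives equal and opposite internal forces ±P in the two members. Since α_{copper} > α_{titanium alloy}, heating drives the copper into compression and the titanium alloy into tension.
Setting the final lengths equal and cancelling L: (α₁ − α₂)ΔT = P/(A₁E₁) + P/(A₂E₂).
|α₁ − α₂|·ΔT = 7.5×10⁻⁶ × 134 = 0.001005.
1/(A₁E₁) + 1/(A₂E₂) = 1/(1775×122×10³) + 1/(500×117×10³) = 2.171×10⁻⁸ N⁻¹.
P = 0.001005 / 2.171×10⁻⁸ = 46290 N = 46.29 kN.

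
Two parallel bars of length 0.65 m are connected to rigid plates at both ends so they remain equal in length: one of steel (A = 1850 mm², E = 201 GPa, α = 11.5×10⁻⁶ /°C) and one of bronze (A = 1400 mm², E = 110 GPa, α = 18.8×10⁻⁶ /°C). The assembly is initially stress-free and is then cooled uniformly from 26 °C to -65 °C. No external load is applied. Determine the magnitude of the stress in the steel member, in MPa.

σ ≈ 39.1 MPa (compressive)

Both members must finish at the same length. With the larger α, the bronze tends to over-contract; the plates restrain it, putting the bronze in tension and the steel in compression. With no external load the two internal forces are equal and opposite, magnitude P.
Equating the net (thermal + elastic) strains gives |α₁ − α₂|·ΔT = P·[1/(A₁E₁) + 1/(A₂E₂)].
|α₁ − α₂|·ΔT = 7.3×10⁻⁶ × 91 = 0.0006643.
1/(A₁E₁) + 1/(A₂E₂) = 1/(1850×201×10³) + 1/(1400×110×10³) = 9.183×10⁻⁹ N⁻¹.
So P = 0.0006643 / 9.183×10⁻⁹ = 72.34 kN.
σ_{steel} = P/A₁ = 72340/1850 = 39.1 MPa, compressive.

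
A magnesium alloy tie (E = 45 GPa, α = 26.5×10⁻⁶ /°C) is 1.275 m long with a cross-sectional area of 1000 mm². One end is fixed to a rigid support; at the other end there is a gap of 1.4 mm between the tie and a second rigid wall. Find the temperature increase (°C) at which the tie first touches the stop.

ΔT ≈ 41.4 °C

The gap closes when αΔT L = 1.4 mm, since the tie is still unstressed at that instant.
ΔT = 1.4 / (26.5×10⁻⁶ × 1275) = 41.44 °C.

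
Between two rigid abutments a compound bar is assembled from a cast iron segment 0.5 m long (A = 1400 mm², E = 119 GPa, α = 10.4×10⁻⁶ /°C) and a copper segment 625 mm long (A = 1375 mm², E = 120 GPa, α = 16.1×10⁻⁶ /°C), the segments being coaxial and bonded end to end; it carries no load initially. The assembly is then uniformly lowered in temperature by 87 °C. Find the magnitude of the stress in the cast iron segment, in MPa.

Free thermal contraction of the whole bar: Σ αᵢΔT Lᵢ = 10.4×10⁻⁶×87×500 + 16.1×10⁻⁶×87×625 = 1.328 mm.
The walls prevent any net length change, so an axial force P (same in every segment) develops. Compatibility: P · Σ Lᵢ/(AᵢEᵢ) = δ_free.
Σ Lᵢ/(AᵢEᵢ) = 500/(1400×119×10³) + 625/(1375×120×10³) = 6.789×10⁻⁶ mm/N.
P = 1.328 / 6.789×10⁻⁶ = 195600 N = 195.6 kN, tensile.
σ_{cast iron} = P / A = 195600 / 1400 = 139.7 MPa.

σ ≈ 140 MPa (tensile)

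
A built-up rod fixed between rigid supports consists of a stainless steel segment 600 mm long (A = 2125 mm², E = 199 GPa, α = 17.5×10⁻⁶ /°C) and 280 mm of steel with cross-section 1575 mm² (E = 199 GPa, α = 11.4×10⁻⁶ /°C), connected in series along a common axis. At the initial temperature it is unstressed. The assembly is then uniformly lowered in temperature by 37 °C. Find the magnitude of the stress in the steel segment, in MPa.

σ ≈ 139 MPa (tensile)

With the walls removed the bar would change length by δ_free = Σ αᵢΔT Lᵢ = 17.5×10⁻⁶×37×600 + 11.4×10⁻⁶×37×280 = 0.5066 mm.
The rigid supports impose zero overall length change; the single axial force P common to all segments must satisfy P Σ Lᵢ/(AᵢEᵢ) = δ_free.
The series flexibility is Σ Lᵢ/(AᵢEᵢ) = 600/(2125×199×10³) + 280/(1575×199×10³) = 2.312×10⁻⁶ mm/N.
Hence P = δ_free / Σ(L/AE) = 0.5066/2.312×10⁻⁶ = 219.1 kN (tensile).
σ_{steel} = P / A = 219100 / 1575 = 139.1 MPa.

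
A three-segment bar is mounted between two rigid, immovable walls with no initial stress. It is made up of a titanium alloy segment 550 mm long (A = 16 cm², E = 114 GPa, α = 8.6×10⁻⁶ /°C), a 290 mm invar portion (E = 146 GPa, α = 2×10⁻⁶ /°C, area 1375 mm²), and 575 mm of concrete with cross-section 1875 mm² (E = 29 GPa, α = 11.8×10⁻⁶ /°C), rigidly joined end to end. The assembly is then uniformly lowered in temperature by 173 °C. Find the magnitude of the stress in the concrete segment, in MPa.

σ ≈ 74.2 MPa (tensile)

If the supports were absent, the total length change would be Σ αᵢΔT Lᵢ = 8.6×10⁻⁶×173×550 + 2×10⁻⁶×173×290 + 11.8×10⁻⁶×173×575 = 2.092 mm.
Since the ends are fixed, an axial force P builds up, equal in every segment, with P · Σ Lᵢ/(AᵢEᵢ) = δ_free.
The series flexibility is Σ Lᵢ/(AᵢEᵢ) = 550/(1600×114×10³) + 290/(1375×146×10³) + 575/(1875×29×10³) = 1.503×10⁻⁵ mm/N.
Hence P = δ_free / Σ(L/AE) = 2.092/1.503×10⁻⁵ = 139.2 kN (tensile).
σ_{concrete} = P / A = 139200 / 1875 = 74.23 MPa.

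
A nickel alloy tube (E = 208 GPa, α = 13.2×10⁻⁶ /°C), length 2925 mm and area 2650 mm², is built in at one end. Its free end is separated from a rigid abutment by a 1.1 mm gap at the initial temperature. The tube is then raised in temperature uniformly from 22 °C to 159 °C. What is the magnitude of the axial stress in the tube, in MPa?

σ ≈ 298 MPa (compressive)

If the wall were absent the tube would grow by αΔT L = 13.2×10⁻⁶ × 137 × 2925 = 5.29 mm.
This exceeds the 1.1 mm gap, so the wall pushes back. The portion of expansion that must be recovered elastically is δ_free − gap = 5.29 − 1.1 = 4.19 mm.
Compatibility: PL/(AE) = 4.19 mm, so σ = P/A = E × (4.19/2925) = 297.9 MPa.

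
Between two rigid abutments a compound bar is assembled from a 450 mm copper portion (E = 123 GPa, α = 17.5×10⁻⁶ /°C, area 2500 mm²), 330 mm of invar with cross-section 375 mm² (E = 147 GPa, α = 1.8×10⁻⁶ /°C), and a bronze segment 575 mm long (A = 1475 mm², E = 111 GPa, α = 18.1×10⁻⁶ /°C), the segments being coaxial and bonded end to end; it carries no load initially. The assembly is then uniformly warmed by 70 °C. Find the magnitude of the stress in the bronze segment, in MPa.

If the supports were absent, the total length change would be Σ αᵢΔT Lᵢ = 17.5×10⁻⁶×70×450 + 1.8×10⁻⁶×70×330 + 18.1×10⁻⁶×70×575 = 1.321 mm.
Since the ends are fixed, an axial force P builds up, equal in every segment, with P · Σ Lᵢ/(AᵢEᵢ) = δ_free.
The series flexibility is Σ Lᵢ/(AᵢEᵢ) = 450/(2500×123×10³) + 330/(375×147×10³) + 575/(1475×111×10³) = 1.096×10⁻⁵ mm/N.
P = 1.321 / 1.096×10⁻⁵ = 120500 N = 120.5 kN, compressive.
σ_{bronze} = P / A = 120500 / 1475 = 81.72 MPa.

σ ≈ 81.7 MPa (compressive)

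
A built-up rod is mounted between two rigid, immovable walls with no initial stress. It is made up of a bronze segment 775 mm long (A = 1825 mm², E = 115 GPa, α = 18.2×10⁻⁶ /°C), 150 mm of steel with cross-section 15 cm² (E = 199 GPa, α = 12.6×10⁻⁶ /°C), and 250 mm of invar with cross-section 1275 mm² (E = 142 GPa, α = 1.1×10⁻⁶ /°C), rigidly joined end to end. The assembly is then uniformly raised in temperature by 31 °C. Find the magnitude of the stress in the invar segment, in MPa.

If the supports were absent, the total length change would be Σ αᵢΔT Lᵢ = 18.2×10⁻⁶×31×775 + 12.6×10⁻⁶×31×150 + 1.1×10⁻⁶×31×250 = 0.5044 mm.
Since the ends are fixed, an axial force P builds up, equal in every segment, with P · Σ Lᵢ/(AᵢEᵢ) = δ_free.
Σ Lᵢ/(AᵢEᵢ) = 775/(1825×115×10³) + 150/(1500×199×10³) + 250/(1275×142×10³) = 5.576×10⁻⁶ mm/N.
Hence P = δ_free / Σ(L/AE) = 0.5044/5.576×10⁻⁶ = 90.45 kN (compressive).
σ_{invar} = P / A = 90450 / 1275 = 70.94 MPa.

σ ≈ 70.9 MPa (compressive)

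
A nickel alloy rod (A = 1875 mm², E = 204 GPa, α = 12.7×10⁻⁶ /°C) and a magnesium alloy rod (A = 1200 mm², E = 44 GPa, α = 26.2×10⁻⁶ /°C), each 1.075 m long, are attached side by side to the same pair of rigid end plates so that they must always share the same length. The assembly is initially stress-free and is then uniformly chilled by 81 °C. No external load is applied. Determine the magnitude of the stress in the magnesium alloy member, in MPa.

The magnesium alloy has the larger α, so on cooling it would change length more than the nickel alloy if both were free. The rigid plates force a common final length, so the magnesium alloy is put into tension and the nickel alloy into compression, with equal and opposite forces P (no external load).
Setting the final lengths equal and cancelling L: (α₁ − α₂)ΔT = P/(A₁E₁) + P/(A₂E₂).
|α₁ − α₂|·ΔT = 13.5×10⁻⁶ × 81 = 0.001093.
1/(A₁E₁) + 1/(A₂E₂) = 1/(1875×204×10³) + 1/(1200×44×10³) = 2.155×10⁻⁸ N⁻¹.
P = 0.001093 / 2.155×10⁻⁸ = 50730 N = 50.73 kN.
σ_{magnesium alloy} = P/A₂ = 50730/1200 = 42.28 MPa, tensile.

σ ≈ 42.3 MPa (tensile)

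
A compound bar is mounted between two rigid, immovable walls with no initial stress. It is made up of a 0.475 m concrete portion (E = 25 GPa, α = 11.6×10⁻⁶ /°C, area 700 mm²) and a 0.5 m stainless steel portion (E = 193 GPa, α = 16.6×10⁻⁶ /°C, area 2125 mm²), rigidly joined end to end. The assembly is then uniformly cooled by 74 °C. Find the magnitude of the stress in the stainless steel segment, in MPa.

Free thermal contraction of the whole bar: Σ αᵢΔT Lᵢ = 11.6×10⁻⁶×74×475 + 16.6×10⁻⁶×74×500 = 1.022 mm.
Since the ends are fixed, an axial force P builds up, equal in every segment, with P · Σ Lᵢ/(AᵢEᵢ) = δ_free.
Σ Lᵢ/(AᵢEᵢ) = 475/(700×25×10³) + 500/(2125×193×10³) = 2.836×10⁻⁵ mm/N.
So P = 1.022 / 2.836×10⁻⁵ = 36.03 kN, tensile.
σ_{stainless steel} = P / A = 36030 / 2125 = 16.96 MPa.

σ ≈ 17 MPa (tensile)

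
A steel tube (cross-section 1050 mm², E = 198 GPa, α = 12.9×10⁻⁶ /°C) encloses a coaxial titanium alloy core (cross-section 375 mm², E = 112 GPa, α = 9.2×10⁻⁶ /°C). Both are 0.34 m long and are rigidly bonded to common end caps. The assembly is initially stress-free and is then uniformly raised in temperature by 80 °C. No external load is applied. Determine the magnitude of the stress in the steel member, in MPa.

The steel has the larger α, so on heating it would change length more than the titanium alloy if both were free. The rigid plates force a common final length, so the steel is put into compression and the titanium alloy into tension, with equal and opposite forces P (no external load).
Compatibility of the two members (thermal + elastic change equal): (α₁ − α₂)ΔT = P·[1/(A₁E₁) + 1/(A₂E₂)].
|α₁ − α₂|·ΔT = 3.7×10⁻⁶ × 80 = 0.000296.
1/(A₁E₁) + 1/(A₂E₂) = 1/(1050×198×10³) + 1/(375×112×10³) = 2.862×10⁻⁸ N⁻¹.
P = 0.000296 / 2.862×10⁻⁸ = 10340 N = 10.34 kN.
σ_{steel} = P/A₁ = 10340/1050 = 9.85 MPa, compressive.

σ ≈ 9.85 MPa (compressive)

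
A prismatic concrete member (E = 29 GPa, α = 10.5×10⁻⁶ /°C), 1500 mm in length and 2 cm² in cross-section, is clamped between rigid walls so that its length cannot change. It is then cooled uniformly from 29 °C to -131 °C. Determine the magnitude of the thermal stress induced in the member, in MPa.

The supports are rigid, so the total axial strain is zero. The restrained thermal strain is ε = αΔT = 10.5×10⁻⁶ × 160 = 1680×10⁻⁶.
The stress required to suppress this strain is σ = Eε = 29×10³ × 1680×10⁻⁶ = 48.72 MPa, tensile since the member is trying to contract.

σ ≈ 48.7 MPa (tensile)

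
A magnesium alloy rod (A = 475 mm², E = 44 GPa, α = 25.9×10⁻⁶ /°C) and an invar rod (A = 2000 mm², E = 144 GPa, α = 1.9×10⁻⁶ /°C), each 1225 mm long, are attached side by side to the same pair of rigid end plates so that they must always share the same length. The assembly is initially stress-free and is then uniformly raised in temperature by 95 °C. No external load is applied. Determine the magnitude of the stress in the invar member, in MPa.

Equilibrium of a rigid end plate with no external load gives equal and opposite internal forces ±P in the two members. Since α_{magnesium alloy} > α_{invar}, heating drives the magnesium alloy into compression and the invar into tension.
Equating the net (thermal + elastic) strains gives |α₁ − α₂|·ΔT = P·[1/(A₁E₁) + 1/(A₂E₂)].
|α₁ − α₂|·ΔT = 24×10⁻⁶ × 95 = 0.00228.
1/(A₁E₁) + 1/(A₂E₂) = 1/(475×44×10³) + 1/(2000×144×10³) = 5.132×10⁻⁸ N⁻¹.
So P = 0.00228 / 5.132×10⁻⁸ = 44.43 kN.
σ_{invar} = P/A₂ = 44430/2000 = 22.21 MPa, tensile.

σ ≈ 22.2 MPa (tensile)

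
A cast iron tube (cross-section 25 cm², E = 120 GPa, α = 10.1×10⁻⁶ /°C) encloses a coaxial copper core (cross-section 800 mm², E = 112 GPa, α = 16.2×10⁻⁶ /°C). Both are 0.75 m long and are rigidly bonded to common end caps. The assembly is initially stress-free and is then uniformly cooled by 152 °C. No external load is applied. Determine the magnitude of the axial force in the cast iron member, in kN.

P ≈ 64 kN (compressive in the cast iron)

Both members must finish at the same length. With the larger α, the copper tends to over-contract; the plates restrain it, putting the copper in tension and the cast iron in compression. With no external load the two internal forces are equal and opposite, magnitude P.
Compatibility of the two members (thermal + elastic change equal): (α₁ − α₂)ΔT = P·[1/(A₁E₁) + 1/(A₂E₂)].
|α₁ − α₂|·ΔT = 6.1×10⁻⁶ × 152 = 0.0009272.
1/(A₁E₁) + 1/(A₂E₂) = 1/(2500×120×10³) + 1/(800×112×10³) = 1.449×10⁻⁸ N⁻¹.
So P = 0.0009272 / 1.449×10⁻⁸ = 63.97 kN.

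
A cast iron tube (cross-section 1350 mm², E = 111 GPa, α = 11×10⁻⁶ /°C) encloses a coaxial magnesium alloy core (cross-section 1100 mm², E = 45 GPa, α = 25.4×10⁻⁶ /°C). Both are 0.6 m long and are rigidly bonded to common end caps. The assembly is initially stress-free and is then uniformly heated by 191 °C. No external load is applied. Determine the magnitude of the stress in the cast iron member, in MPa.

σ ≈ 75.8 MPa (tensile)

The magnesium alloy has the larger α, so on heating it would change length more than the cast iron if both were free. The rigid plates force a common final length, so the magnesium alloy is put into compression and the cast iron into tension, with equal and opposite forces P (no external load).
Setting the final lengths equal and cancelling L: (α₁ − α₂)ΔT = P/(A₁E₁) + P/(A₂E₂).
|α₁ − α₂|·ΔT = 14.4×10⁻⁶ × 191 = 0.00275.
1/(A₁E₁) + 1/(A₂E₂) = 1/(1350×111×10³) + 1/(1100×45×10³) = 2.688×10⁻⁸ N⁻¹.
P = 0.00275 / 2.688×10⁻⁸ = 102300 N = 102.3 kN.
σ_{cast iron} = P/A₁ = 102300/1350 = 75.81 MPa, tensile.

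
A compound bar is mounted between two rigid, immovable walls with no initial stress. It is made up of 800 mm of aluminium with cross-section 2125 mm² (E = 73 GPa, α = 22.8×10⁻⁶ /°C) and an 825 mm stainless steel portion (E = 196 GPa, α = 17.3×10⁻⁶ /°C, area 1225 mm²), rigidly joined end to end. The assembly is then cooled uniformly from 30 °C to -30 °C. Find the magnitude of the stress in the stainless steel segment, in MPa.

σ ≈ 185 MPa (tensile)

With the walls removed the bar would change length by δ_free = Σ αᵢΔT Lᵢ = 22.8×10⁻⁶×60×800 + 17.3×10⁻⁶×60×825 = 1.951 mm.
The walls prevent any net length change, so an axial force P (same in every segment) develops. Compatibility: P · Σ Lᵢ/(AᵢEᵢ) = δ_free.
The series flexibility is Σ Lᵢ/(AᵢEᵢ) = 800/(2125×73×10³) + 825/(1225×196×10³) = 8.593×10⁻⁶ mm/N.
P = 1.951 / 8.593×10⁻⁶ = 227000 N = 227 kN, tensile.
σ_{stainless steel} = P / A = 227000 / 1225 = 185.3 MPa.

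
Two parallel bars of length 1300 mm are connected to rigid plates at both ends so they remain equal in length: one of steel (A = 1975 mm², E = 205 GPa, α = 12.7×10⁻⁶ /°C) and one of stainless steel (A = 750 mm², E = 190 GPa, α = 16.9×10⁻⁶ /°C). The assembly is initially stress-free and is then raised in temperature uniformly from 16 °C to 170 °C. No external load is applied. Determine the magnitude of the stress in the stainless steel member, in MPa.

σ ≈ 90.9 MPa (compressive)

The stainless steel has the larger α, so on heating it would change length more than the steel if both were free. The rigid plates force a common final length, so the stainless steel is put into compression and the steel into tension, with equal and opposite forces P (no external load).
Compatibility of the two members (thermal + elastic change equal): (α₁ − α₂)ΔT = P·[1/(A₁E₁) + 1/(A₂E₂)].
|α₁ − α₂|·ΔT = 4.2×10⁻⁶ × 154 = 0.0006468.
1/(A₁E₁) + 1/(A₂E₂) = 1/(1975×205×10³) + 1/(750×190×10³) = 9.487×10⁻⁹ N⁻¹.
P = 0.0006468 / 9.487×10⁻⁹ = 68170 N = 68.17 kN.
σ_{stainless steel} = P/A₂ = 68170/750 = 90.9 MPa, compressive.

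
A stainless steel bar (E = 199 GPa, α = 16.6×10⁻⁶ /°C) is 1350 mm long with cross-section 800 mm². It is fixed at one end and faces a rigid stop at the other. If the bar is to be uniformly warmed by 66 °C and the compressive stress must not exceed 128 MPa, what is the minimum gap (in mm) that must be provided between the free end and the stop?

Free expansion if unrestrained: δ_free = αΔT L = 16.6×10⁻⁶ × 66 × 1350 = 1.479 mm.
At the allowable stress the elastic shortening the wall may impose is σL/E = 128 × 1350 / (199×10³) = 0.8683 mm.
The gap must absorb the remainder: g_min = 1.479 − 0.8683 = 0.6107 mm.

g ≈ 0.611 mm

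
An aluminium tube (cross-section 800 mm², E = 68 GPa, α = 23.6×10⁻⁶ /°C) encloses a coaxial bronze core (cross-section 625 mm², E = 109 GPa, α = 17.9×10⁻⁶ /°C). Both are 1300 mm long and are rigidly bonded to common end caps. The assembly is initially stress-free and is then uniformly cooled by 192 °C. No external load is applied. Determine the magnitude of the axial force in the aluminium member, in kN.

P ≈ 33.1 kN (tensile in the aluminium)

Equilibrium of a rigid end plate with no external load gives equal and opposite internal forces ±P in the two members. Since α_{aluminium} > α_{bronze}, cooling drives the aluminium into tension and the bronze into compression.
Compatibility of the two members (thermal + elastic change equal): (α₁ − α₂)ΔT = P·[1/(A₁E₁) + 1/(A₂E₂)].
|α₁ − α₂|·ΔT = 5.7×10⁻⁶ × 192 = 0.001094.
1/(A₁E₁) + 1/(A₂E₂) = 1/(800×68×10³) + 1/(625×109×10³) = 3.306×10⁻⁸ N⁻¹.
So P = 0.001094 / 3.306×10⁻⁸ = 33.1 kN.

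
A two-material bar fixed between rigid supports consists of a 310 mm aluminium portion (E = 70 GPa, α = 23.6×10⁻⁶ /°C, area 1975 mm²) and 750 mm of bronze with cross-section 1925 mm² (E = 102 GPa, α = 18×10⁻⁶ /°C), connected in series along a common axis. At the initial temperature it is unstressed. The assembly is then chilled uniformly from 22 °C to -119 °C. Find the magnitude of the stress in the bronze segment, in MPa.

With the walls removed the bar would change length by δ_free = Σ αᵢΔT Lᵢ = 23.6×10⁻⁶×141×310 + 18×10⁻⁶×141×750 = 2.935 mm.
Since the ends are fixed, an axial force P builds up, equal in every segment, with P · Σ Lᵢ/(AᵢEᵢ) = δ_free.
Σ Lᵢ/(AᵢEᵢ) = 310/(1975×70×10³) + 750/(1925×102×10³) = 6.062×10⁻⁶ mm/N.
So P = 2.935 / 6.062×10⁻⁶ = 484.2 kN, tensile.
σ_{bronze} = P / A = 484200 / 1925 = 251.5 MPa.

σ ≈ 252 MPa (tensile)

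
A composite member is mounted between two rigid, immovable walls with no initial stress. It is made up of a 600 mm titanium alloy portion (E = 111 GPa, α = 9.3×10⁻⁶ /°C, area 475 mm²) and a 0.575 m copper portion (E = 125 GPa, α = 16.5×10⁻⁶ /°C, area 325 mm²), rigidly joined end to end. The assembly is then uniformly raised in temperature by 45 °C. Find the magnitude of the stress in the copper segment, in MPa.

σ ≈ 81.7 MPa (compressive)

Free thermal expansion of the whole bar: Σ αᵢΔT Lᵢ = 9.3×10⁻⁶×45×600 + 16.5×10⁻⁶×45×575 = 0.678 mm.
The walls prevent any net length change, so an axial force P (same in every segment) develops. Compatibility: P · Σ Lᵢ/(AᵢEᵢ) = δ_free.
Σ Lᵢ/(AᵢEᵢ) = 600/(475×111×10³) + 575/(325×125×10³) = 2.553×10⁻⁵ mm/N.
P = 0.678 / 2.553×10⁻⁵ = 26550 N = 26.55 kN, compressive.
σ_{copper} = P / A = 26550 / 325 = 81.71 MPa.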